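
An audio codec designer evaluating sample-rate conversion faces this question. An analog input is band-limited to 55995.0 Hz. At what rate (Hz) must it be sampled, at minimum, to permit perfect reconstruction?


The Nyquist rate is twice the maximum frequency component.
fs_min = 2 * fmax
      = 2 * 55995.0
      = 111990.0 Hz

111990.0


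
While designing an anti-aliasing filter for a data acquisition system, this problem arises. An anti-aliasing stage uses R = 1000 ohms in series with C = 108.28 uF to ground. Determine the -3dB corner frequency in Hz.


Cutoff frequency of a first-order RC filter:
fc = 1 / (2 * pi * R * C)
C = 108.28 uF = 0.00010828 F
fc = 1 / (2 * pi * 1000 * 0.00010828)
   = 1 / 0.68034330506141
   = 1.469846 Hz

1.469846 Hz


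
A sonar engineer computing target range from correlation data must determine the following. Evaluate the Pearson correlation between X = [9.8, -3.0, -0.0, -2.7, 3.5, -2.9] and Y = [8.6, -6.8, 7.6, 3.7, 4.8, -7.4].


Pearson correlation coefficient (population):
r = cov(X,Y) / (std(X) * std(Y))
Mean X = 0.7833, Mean Y = 1.75
Cov(X,Y) = 20.7875
Std(X) = 4.642347, Std(Y) = 6.468836
r = 0.6922

0.6922


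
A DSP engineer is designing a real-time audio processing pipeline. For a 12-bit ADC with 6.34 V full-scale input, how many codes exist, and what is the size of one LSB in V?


Step 1 — number of quantization levels:
L = 2^N = 2^12 = 4096

Step 2 — LSB step size:
delta = Vfs / L
      = 6.34 / 4096
      = 0.00154785 V

Levels = 4096; step size = 0.00154785 V


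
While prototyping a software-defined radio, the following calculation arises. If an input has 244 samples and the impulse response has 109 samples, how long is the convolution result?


Linear convolution output length:
L = N + M - 1
  = 244 + 109 - 1
  = 352 samples

352


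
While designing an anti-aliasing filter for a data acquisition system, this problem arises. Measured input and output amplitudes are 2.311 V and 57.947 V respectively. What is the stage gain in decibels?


Voltage gain in dB:
G = 20 * log10(Vout / Vin)
  = 20 * log10(57.947 / 2.311)
  = 20 * log10(25.074427)
  = 20 * 1.399231
  = 27.98 dB

27.98 dB


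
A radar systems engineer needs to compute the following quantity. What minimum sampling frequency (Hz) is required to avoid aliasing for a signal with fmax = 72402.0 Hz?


The Nyquist rate is twice the maximum frequency component.
fs_min = 2 * fmax
      = 2 * 72402.0
      = 144804.0 Hz

144804.0


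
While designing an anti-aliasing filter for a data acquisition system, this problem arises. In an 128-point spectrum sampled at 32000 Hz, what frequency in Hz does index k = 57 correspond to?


Frequency of DFT bin k:
f_k = k * fs / N
    = 57 * 32000 / 128
    = 1824000 / 128
    = 14250.0 Hz

14250.0 Hz


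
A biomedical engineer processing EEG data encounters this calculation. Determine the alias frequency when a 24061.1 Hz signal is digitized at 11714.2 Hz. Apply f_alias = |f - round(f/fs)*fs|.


Compute the nearest integer multiple of fs to the signal:
n = round(24061.1 / 11714.2) = 2
f_alias = |24061.1 - 2 * 11714.2|
        = |24061.1 - 23428.4|
        = 632.7 Hz

632.7


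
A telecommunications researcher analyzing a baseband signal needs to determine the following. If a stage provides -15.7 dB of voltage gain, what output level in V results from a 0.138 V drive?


Output voltage from dB gain:
V_out = V_in * 10^(gain_dB / 20)
      = 0.138 * 10^(-15.7 / 20)
      = 0.138 * 0.164059
      = 0.0226 V

0.0226 V


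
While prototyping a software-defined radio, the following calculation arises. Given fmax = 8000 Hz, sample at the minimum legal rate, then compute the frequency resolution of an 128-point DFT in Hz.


Step 1 — Nyquist sampling rate:
fs = 2 * fmax = 2 * 8000 = 16000 Hz

Step 2 — DFT bin spacing:
df = fs / N = 16000 / 128 = 125.0 Hz

125.0 Hz


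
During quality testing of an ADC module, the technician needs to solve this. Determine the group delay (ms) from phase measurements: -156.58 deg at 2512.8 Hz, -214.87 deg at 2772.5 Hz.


Group delay from phase difference:
tau = -d(phi)/d(omega)
d(phi) = -58.29 deg = -1.017352 rad
d(omega) = 2*pi*(2772.5 - 2512.8) = 1631.7432 rad/s
tau = -(-1.017352) / 1631.7432
    = 0.6235 ms

0.6235 ms


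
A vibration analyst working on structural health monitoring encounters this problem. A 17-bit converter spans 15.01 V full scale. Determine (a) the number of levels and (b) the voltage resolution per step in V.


Step 1 — number of quantization levels:
L = 2^N = 2^17 = 131072

Step 2 — LSB step size:
delta = Vfs / L
      = 15.01 / 131072
      = 0.00011452 V

Levels = 131072; step size = 0.00011452 V


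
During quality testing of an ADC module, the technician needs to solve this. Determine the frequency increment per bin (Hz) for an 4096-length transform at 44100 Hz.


DFT frequency resolution:
df = fs / N
   = 44100 / 4096
   = 10.7666 Hz

10.7666 Hz


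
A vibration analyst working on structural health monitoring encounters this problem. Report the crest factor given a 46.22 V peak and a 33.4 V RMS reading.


Crest factor is the ratio of peak to RMS:
CF = V_peak / V_rms
   = 46.22 / 33.4
   = 1.3838

1.3838


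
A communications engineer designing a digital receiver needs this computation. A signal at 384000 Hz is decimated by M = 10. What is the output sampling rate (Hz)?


Decimation reduces the sample rate:
fs_out = fs_in / M
       = 384000 / 10
       = 38400.0 Hz

38400.0 Hz


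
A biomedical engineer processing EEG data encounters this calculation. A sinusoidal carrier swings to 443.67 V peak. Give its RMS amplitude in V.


RMS voltage for a sinusoidal waveform:
V_rms = V_peak / sqrt(2)
      = 443.67 / 1.414214
      = 313.722 V

313.722 V


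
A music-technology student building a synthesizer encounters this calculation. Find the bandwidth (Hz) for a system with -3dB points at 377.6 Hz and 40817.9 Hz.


Bandwidth is the difference of -3dB frequencies:
BW = f_high - f_low
   = 40817.9 - 377.6
   = 40440.3 Hz

40440.3 Hz


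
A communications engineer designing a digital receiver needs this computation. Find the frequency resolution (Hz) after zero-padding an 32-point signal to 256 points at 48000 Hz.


Frequency resolution after zero-padding:
N_padded = 32 * 8 = 256
df = fs / N_padded
   = 48000 / 256
   = 187.5 Hz

187.5 Hz


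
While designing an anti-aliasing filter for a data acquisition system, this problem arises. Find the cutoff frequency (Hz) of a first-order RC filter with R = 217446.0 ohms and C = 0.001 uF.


Cutoff frequency of a first-order RC filter:
fc = 1 / (2 * pi * R * C)
C = 0.001 uF = 1e-09 F
fc = 1 / (2 * pi * 217446.0 * 1e-09)
   = 1 / 0.001366253512305
   = 731.928585 Hz

731.928585 Hz


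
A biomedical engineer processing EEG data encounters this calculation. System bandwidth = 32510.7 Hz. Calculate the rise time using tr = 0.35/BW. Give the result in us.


Rise time from bandwidth relationship:
tr = 0.35 / BW
   = 0.35 / 32510.7
   = 1.076568637e-05 s
   = 10.7657 us

10.7657 us


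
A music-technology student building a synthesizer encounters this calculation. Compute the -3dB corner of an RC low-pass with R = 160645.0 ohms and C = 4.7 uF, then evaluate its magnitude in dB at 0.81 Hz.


Step 1 — cutoff frequency:
fc = 1 / (2*pi*R*C)
C = 4.7 uF = 4.7e-06 F
fc = 1 / (2*pi*160645.0*4.7e-06)
   = 0.210792 Hz

Step 2 — magnitude at f = 0.81 Hz:
|H(f)| = 1 / sqrt(1 + (f/fc)^2)
f/fc = 0.81 / 0.210792 = 3.842651
|H| = 1 / sqrt(1 + 14.765967) = 0.2518487
|H|_dB = 20*log10(0.2518487) = -11.98 dB

fc = 0.210792 Hz; |H(0.81 Hz)| = -11.98 dB


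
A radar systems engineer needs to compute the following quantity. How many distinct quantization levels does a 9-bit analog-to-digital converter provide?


Number of quantization levels = 2^N
= 2^9
= 512

512


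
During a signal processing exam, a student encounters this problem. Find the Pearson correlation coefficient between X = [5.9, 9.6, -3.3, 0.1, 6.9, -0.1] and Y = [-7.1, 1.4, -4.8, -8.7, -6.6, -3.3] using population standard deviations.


Pearson correlation coefficient (population):
r = cov(X,Y) / (std(X) * std(Y))
Mean X = 3.1833, Mean Y = -4.85
Cov(X,Y) = 5.6575
Std(X) = 4.558661, Std(Y) = 3.276558
r = 0.3788

0.3788


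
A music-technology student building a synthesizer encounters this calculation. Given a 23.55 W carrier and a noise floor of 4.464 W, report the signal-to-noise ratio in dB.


SNR in decibels:
SNR = 10 * log10(Ps / Pn)
    = 10 * log10(23.55 / 4.464)
    = 10 * log10(5.2755)
    = 10 * 0.7223
    = 7.22 dB

7.22 dB


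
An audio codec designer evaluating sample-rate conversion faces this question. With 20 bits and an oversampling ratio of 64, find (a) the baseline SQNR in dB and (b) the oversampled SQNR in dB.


Step 1 — baseline SQNR at Nyquist:
SQNR_base = 6.02*N + 1.76
          = 6.02*20 + 1.76
          = 122.16 dB

Step 2 — oversampling processing gain:
G = 10*log10(OSR) = 10*log10(64) = 18.06 dB

Step 3 — total:
SQNR_total = 122.16 + 18.06 = 140.22 dB

Base SQNR = 122.16 dB; oversampled SQNR = 140.22 dB


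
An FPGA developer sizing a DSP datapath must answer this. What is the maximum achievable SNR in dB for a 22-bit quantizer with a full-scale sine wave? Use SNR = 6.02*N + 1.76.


Theoretical SNR for a full-scale sinusoid:
SNR = 6.02 * N + 1.76
    = 6.02 * 22 + 1.76
    = 132.44 + 1.76
    = 134.2 dB

134.2 dB


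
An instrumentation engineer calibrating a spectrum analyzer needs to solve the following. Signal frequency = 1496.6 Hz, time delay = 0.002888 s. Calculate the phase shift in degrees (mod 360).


Phase shift from frequency and time delay:
phi = 360 * f * t_delay
    = 360 * 1496.6 * 0.002888
    = 1555.99 degrees
    mod 360 = 115.99 degrees

115.99 degrees


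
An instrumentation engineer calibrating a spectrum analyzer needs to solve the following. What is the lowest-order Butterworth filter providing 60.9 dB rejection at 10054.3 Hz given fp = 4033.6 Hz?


Butterworth filter order formula:
n = log10(10^(A/10) - 1) / (2 * log10(f_stop/f_pass))
10^(60.9/10) - 1 = 1230267.7708
f_stop/f_pass = 10054.3 / 4033.6 = 2.4926
n = 7.6766 -> ceil = 8

8


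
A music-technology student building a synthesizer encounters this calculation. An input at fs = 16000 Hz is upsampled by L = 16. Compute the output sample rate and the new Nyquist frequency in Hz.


Step 1 — output sample rate after interpolation by L:
fs_out = L * fs_in = 16 * 16000 = 256000 Hz

Step 2 — Nyquist frequency of the output stream:
f_Nyq = fs_out / 2 = 256000 / 2 = 128000.0 Hz

fs_out = 256000 Hz; f_Nyquist = 128000.0 Hz


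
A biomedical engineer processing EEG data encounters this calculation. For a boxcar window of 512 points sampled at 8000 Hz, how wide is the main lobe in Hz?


Main lobe width for a rectangular window:
Width = 2 * fs / N
      = 2 * 8000 / 512
      = 16000 / 512
      = 31.25 Hz

31.25 Hz


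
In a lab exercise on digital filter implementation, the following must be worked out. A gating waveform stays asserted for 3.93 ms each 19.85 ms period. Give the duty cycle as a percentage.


Duty cycle as a percentage:
DC = (t_on / T) * 100
   = (3.93 / 19.85) * 100
   = 0.197985 * 100
   = 19.8 %

19.8 %


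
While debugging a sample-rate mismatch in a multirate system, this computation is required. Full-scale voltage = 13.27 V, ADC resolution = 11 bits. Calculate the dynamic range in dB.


Dynamic range from full-scale to LSB:
V_min = V_max / 2^bits = 13.27 / 2^11
DR = 20 * log10(V_max / V_min)
   = 20 * log10(2^11)
   = 20 * 11 * log10(2)
   = 66.23 dB

66.23 dB


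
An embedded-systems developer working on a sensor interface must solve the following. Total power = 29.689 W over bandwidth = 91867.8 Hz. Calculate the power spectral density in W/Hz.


Power spectral density:
PSD = P / BW
    = 29.689 / 91867.8
    = 0.00032317 W/Hz

0.00032317 W/Hz


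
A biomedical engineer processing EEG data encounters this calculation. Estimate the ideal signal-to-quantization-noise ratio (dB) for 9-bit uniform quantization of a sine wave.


Theoretical SNR for a full-scale sinusoid:
SNR = 6.02 * N + 1.76
    = 6.02 * 9 + 1.76
    = 54.18 + 1.76
    = 55.94 dB

55.94 dB


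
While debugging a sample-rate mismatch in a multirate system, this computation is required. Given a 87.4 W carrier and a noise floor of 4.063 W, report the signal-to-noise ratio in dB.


SNR in decibels:
SNR = 10 * log10(Ps / Pn)
    = 10 * log10(87.4 / 4.063)
    = 10 * log10(21.5112)
    = 10 * 1.3327
    = 13.33 dB

13.33 dB


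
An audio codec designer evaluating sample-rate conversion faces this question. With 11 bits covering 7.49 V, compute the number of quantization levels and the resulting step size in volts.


Step 1 — number of quantization levels:
L = 2^N = 2^11 = 2048

Step 2 — LSB step size:
delta = Vfs / L
      = 7.49 / 2048
      = 0.00365723 V

Levels = 2048; step size = 0.00365723 V


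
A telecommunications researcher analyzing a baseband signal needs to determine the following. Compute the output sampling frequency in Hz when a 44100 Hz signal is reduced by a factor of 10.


Decimation reduces the sample rate:
fs_out = fs_in / M
       = 44100 / 10
       = 4410.0 Hz

4410.0 Hz


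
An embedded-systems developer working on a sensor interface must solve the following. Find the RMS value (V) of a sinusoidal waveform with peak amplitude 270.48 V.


RMS voltage for a sinusoidal waveform:
V_rms = V_peak / sqrt(2)
      = 270.48 / 1.414214
      = 191.258 V

191.258 V


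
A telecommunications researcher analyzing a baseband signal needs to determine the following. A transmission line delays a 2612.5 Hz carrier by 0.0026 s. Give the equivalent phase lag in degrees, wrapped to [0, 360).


Phase shift from frequency and time delay:
phi = 360 * f * t_delay
    = 360 * 2612.5 * 0.0026
    = 2445.3 degrees
    mod 360 = 285.3 degrees

285.3 degrees


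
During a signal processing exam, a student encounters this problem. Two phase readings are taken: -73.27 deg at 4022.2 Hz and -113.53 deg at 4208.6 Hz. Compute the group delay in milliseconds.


Group delay from phase difference:
tau = -d(phi)/d(omega)
d(phi) = -40.26 deg = -0.70267 rad
d(omega) = 2*pi*(4208.6 - 4022.2) = 1171.1857 rad/s
tau = -(-0.70267) / 1171.1857
    = 0.6 ms

0.6 ms


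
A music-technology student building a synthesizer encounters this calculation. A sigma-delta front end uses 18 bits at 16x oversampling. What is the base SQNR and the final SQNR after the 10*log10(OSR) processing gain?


Step 1 — baseline SQNR at Nyquist:
SQNR_base = 6.02*N + 1.76
          = 6.02*18 + 1.76
          = 110.12 dB

Step 2 — oversampling processing gain:
G = 10*log10(OSR) = 10*log10(16) = 12.04 dB

Step 3 — total:
SQNR_total = 110.12 + 12.04 = 122.16 dB

Base SQNR = 110.12 dB; oversampled SQNR = 122.16 dB


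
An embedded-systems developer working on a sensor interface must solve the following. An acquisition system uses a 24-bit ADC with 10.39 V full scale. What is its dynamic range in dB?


Dynamic range from full-scale to LSB:
V_min = V_max / 2^bits = 10.39 / 2^24
DR = 20 * log10(V_max / V_min)
   = 20 * log10(2^24)
   = 20 * 24 * log10(2)
   = 144.49 dB

144.49 dB


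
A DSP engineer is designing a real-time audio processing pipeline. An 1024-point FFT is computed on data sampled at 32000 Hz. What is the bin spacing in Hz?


DFT frequency resolution:
df = fs / N
   = 32000 / 1024
   = 31.25 Hz

31.25 Hz


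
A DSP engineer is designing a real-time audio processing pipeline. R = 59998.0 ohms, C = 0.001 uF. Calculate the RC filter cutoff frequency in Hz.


Cutoff frequency of a first-order RC filter:
fc = 1 / (2 * pi * R * C)
C = 0.001 uF = 1e-09 F
fc = 1 / (2 * pi * 59998.0 * 1e-09)
   = 1 / 0.00037697855206016
   = 2652.670807 Hz

2652.670807 Hz


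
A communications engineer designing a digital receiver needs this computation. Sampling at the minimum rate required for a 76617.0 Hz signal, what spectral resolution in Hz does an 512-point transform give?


Step 1 — Nyquist sampling rate:
fs = 2 * fmax = 2 * 76617.0 = 153234.0 Hz

Step 2 — DFT bin spacing:
df = fs / N = 153234.0 / 512 = 299.2852 Hz

299.2852 Hz


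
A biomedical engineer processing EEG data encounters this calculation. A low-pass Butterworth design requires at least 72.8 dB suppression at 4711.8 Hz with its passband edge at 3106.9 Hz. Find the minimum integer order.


Butterworth filter order formula:
n = log10(10^(A/10) - 1) / (2 * log10(f_stop/f_pass))
10^(72.8/10) - 1 = 19054606.1796
f_stop/f_pass = 4711.8 / 3106.9 = 1.5166
n = 20.1261 -> ceil = 21

21


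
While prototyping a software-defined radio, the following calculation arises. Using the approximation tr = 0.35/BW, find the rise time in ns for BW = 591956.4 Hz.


Rise time from bandwidth relationship:
tr = 0.35 / BW
   = 0.35 / 591956.4
   = 5.912597617e-07 s
   = 591.2598 ns

591.2598 ns


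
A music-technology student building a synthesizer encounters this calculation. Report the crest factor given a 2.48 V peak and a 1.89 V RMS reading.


Crest factor is the ratio of peak to RMS:
CF = V_peak / V_rms
   = 2.48 / 1.89
   = 1.3122

1.3122


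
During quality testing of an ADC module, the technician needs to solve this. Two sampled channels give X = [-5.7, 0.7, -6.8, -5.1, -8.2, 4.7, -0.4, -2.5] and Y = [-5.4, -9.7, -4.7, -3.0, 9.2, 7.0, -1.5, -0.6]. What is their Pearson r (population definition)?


Pearson correlation coefficient (population):
r = cov(X,Y) / (std(X) * std(Y))
Mean X = -2.9125, Mean Y = -1.0875
Cov(X,Y) = 0.683906
Std(X) = 4.079043, Std(Y) = 5.927992
r = 0.0283

0.0283


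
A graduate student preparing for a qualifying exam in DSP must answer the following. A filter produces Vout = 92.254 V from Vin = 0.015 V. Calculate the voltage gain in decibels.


Voltage gain in dB:
G = 20 * log10(Vout / Vin)
  = 20 * log10(92.254 / 0.015)
  = 20 * log10(6150.266667)
  = 20 * 3.788894
  = 75.78 dB

75.78 dB


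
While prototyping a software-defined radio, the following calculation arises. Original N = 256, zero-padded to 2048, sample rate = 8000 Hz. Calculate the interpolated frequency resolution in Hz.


Frequency resolution after zero-padding:
N_padded = 256 * 8 = 2048
df = fs / N_padded
   = 8000 / 2048
   = 3.9062 Hz

3.9062 Hz


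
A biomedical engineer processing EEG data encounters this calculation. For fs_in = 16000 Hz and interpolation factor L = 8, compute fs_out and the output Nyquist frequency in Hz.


Step 1 — output sample rate after interpolation by L:
fs_out = L * fs_in = 8 * 16000 = 128000 Hz

Step 2 — Nyquist frequency of the output stream:
f_Nyq = fs_out / 2 = 128000 / 2 = 64000.0 Hz

fs_out = 128000 Hz; f_Nyquist = 64000.0 Hz


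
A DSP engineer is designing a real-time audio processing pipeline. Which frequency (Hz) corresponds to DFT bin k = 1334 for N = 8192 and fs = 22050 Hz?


Frequency of DFT bin k:
f_k = k * fs / N
    = 1334 * 22050 / 8192
    = 29414700 / 8192
    = 3590.662 Hz

3590.662 Hz


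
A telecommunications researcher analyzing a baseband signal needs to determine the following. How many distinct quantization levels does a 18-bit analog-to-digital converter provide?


Number of quantization levels = 2^N
= 2^18
= 262144

262144


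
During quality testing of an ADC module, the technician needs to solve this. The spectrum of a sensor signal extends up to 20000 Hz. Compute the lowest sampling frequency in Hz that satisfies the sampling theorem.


The Nyquist rate is twice the maximum frequency component.
fs_min = 2 * fmax
      = 2 * 20000
      = 40000 Hz

40000


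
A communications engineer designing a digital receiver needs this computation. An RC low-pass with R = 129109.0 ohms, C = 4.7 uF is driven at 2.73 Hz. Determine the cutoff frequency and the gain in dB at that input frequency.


Step 1 — cutoff frequency:
fc = 1 / (2*pi*R*C)
C = 4.7 uF = 4.7e-06 F
fc = 1 / (2*pi*129109.0*4.7e-06)
   = 0.26228 Hz

Step 2 — magnitude at f = 2.73 Hz:
|H(f)| = 1 / sqrt(1 + (f/fc)^2)
f/fc = 2.73 / 0.26228 = 10.408724
|H| = 1 / sqrt(1 + 108.341535) = 0.0956329
|H|_dB = 20*log10(0.0956329) = -20.39 dB

fc = 0.26228 Hz; |H(2.73 Hz)| = -20.39 dB


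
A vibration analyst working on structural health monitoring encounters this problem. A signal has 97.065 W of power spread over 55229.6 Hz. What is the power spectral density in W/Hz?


Power spectral density:
PSD = P / BW
    = 97.065 / 55229.6
    = 0.00175748 W/Hz

0.00175748 W/Hz


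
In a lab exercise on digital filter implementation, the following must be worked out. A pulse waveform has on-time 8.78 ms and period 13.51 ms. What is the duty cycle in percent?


Duty cycle as a percentage:
DC = (t_on / T) * 100
   = (8.78 / 13.51) * 100
   = 0.649889 * 100
   = 64.99 %

64.99 %


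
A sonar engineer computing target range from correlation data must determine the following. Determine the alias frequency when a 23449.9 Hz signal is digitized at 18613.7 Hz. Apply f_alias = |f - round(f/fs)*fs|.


Compute the nearest integer multiple of fs to the signal:
n = round(23449.9 / 18613.7) = 1
f_alias = |23449.9 - 1 * 18613.7|
        = |23449.9 - 18613.7|
        = 4836.2 Hz

4836.2


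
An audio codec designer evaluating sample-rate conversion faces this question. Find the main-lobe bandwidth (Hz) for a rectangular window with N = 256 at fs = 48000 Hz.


Main lobe width for a rectangular window:
Width = 2 * fs / N
      = 2 * 48000 / 256
      = 96000 / 256
      = 375.0 Hz

375.0 Hz


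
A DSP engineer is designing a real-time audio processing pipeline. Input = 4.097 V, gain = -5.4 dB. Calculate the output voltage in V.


Output voltage from dB gain:
V_out = V_in * 10^(gain_dB / 20)
      = 4.097 * 10^(-5.4 / 20)
      = 4.097 * 0.537032
      = 2.2002 V

2.2002 V


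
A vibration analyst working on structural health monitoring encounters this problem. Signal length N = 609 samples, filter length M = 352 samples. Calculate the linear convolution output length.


Linear convolution output length:
L = N + M - 1
  = 609 + 352 - 1
  = 960 samples

960


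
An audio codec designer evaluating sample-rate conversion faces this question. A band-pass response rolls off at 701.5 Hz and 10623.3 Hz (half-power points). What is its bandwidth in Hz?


Bandwidth is the difference of -3dB frequencies:
BW = f_high - f_low
   = 10623.3 - 701.5
   = 9921.8 Hz

9921.8 Hz


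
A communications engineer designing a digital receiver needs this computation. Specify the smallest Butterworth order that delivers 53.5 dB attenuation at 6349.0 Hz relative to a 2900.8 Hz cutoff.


Butterworth filter order formula:
n = log10(10^(A/10) - 1) / (2 * log10(f_stop/f_pass))
10^(53.5/10) - 1 = 223871.1139
f_stop/f_pass = 6349.0 / 2900.8 = 2.1887
n = 7.8633 -> ceil = 8

8


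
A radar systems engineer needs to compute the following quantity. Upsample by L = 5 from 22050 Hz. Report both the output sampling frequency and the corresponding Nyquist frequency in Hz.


Step 1 — output sample rate after interpolation by L:
fs_out = L * fs_in = 5 * 22050 = 110250 Hz

Step 2 — Nyquist frequency of the output stream:
f_Nyq = fs_out / 2 = 110250 / 2 = 55125.0 Hz

fs_out = 110250 Hz; f_Nyquist = 55125.0 Hz


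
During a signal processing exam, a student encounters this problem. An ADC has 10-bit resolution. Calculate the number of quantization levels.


Number of quantization levels = 2^N
= 2^10
= 1024

1024


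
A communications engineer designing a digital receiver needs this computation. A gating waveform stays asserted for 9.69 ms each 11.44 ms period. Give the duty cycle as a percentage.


Duty cycle as a percentage:
DC = (t_on / T) * 100
   = (9.69 / 11.44) * 100
   = 0.847028 * 100
   = 84.7 %

84.7 %


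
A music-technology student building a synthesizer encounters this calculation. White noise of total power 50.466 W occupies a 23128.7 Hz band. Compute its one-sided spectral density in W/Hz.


Power spectral density:
PSD = P / BW
    = 50.466 / 23128.7
    = 0.00218196 W/Hz

0.00218196 W/Hz


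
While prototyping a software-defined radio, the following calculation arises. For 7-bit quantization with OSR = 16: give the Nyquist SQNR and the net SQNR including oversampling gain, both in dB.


Step 1 — baseline SQNR at Nyquist:
SQNR_base = 6.02*N + 1.76
          = 6.02*7 + 1.76
          = 43.9 dB

Step 2 — oversampling processing gain:
G = 10*log10(OSR) = 10*log10(16) = 12.04 dB

Step 3 — total:
SQNR_total = 43.9 + 12.04 = 55.94 dB

Base SQNR = 43.9 dB; oversampled SQNR = 55.94 dB


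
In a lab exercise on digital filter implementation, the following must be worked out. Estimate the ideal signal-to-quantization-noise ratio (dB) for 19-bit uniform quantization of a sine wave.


Theoretical SNR for a full-scale sinusoid:
SNR = 6.02 * N + 1.76
    = 6.02 * 19 + 1.76
    = 114.38 + 1.76
    = 116.14 dB

116.14 dB


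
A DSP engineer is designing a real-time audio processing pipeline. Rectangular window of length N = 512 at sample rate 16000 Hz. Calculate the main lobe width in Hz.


Main lobe width for a rectangular window:
Width = 2 * fs / N
      = 2 * 16000 / 512
      = 32000 / 512
      = 62.5 Hz

62.5 Hz


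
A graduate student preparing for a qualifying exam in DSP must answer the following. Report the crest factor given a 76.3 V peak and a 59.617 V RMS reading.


Crest factor is the ratio of peak to RMS:
CF = V_peak / V_rms
   = 76.3 / 59.617
   = 1.2798

1.2798


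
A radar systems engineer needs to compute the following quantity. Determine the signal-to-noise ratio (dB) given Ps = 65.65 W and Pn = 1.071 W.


SNR in decibels:
SNR = 10 * log10(Ps / Pn)
    = 10 * log10(65.65 / 1.071)
    = 10 * log10(61.2979)
    = 10 * 1.7874
    = 17.87 dB

17.87 dB


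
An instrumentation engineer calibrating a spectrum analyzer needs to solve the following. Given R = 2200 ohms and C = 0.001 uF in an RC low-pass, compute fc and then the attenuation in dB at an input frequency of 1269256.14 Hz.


Step 1 — cutoff frequency:
fc = 1 / (2*pi*R*C)
C = 0.001 uF = 1e-09 F
fc = 1 / (2*pi*2200*1e-09)
   = 72343.156 Hz

Step 2 — magnitude at f = 1269256.14 Hz:
|H(f)| = 1 / sqrt(1 + (f/fc)^2)
f/fc = 1269256.14 / 72343.156 = 17.544937
|H| = 1 / sqrt(1 + 307.824814) = 0.0569041
|H|_dB = 20*log10(0.0569041) = -24.9 dB

fc = 72343.156 Hz; |H(1269256.14 Hz)| = -24.9 dB


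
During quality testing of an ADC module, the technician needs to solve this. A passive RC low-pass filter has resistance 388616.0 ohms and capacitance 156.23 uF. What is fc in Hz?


Cutoff frequency of a first-order RC filter:
fc = 1 / (2 * pi * R * C)
C = 156.23 uF = 0.00015623 F
fc = 1 / (2 * pi * 388616.0 * 0.00015623)
   = 1 / 381.47403090675
   = 0.002621 Hz

0.002621 Hz


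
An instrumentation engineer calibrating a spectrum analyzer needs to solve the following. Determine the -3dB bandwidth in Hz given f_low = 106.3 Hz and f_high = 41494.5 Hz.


Bandwidth is the difference of -3dB frequencies:
BW = f_high - f_low
   = 41494.5 - 106.3
   = 41388.2 Hz

41388.2 Hz


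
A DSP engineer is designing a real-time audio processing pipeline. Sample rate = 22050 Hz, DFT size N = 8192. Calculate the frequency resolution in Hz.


DFT frequency resolution:
df = fs / N
   = 22050 / 8192
   = 2.6917 Hz

2.6917 Hz


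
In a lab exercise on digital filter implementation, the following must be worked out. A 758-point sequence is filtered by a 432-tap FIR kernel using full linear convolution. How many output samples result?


Linear convolution output length:
L = N + M - 1
  = 758 + 432 - 1
  = 1189 samples

1189


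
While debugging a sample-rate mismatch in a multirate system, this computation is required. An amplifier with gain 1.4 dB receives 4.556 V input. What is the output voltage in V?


Output voltage from dB gain:
V_out = V_in * 10^(gain_dB / 20)
      = 4.556 * 10^(1.4 / 20)
      = 4.556 * 1.174898
      = 5.3528 V

5.3528 V


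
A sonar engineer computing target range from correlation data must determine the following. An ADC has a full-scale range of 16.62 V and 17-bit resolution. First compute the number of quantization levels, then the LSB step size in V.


Step 1 — number of quantization levels:
L = 2^N = 2^17 = 131072

Step 2 — LSB step size:
delta = Vfs / L
      = 16.62 / 131072
      = 0.0001268 V

Levels = 131072; step size = 0.0001268 V


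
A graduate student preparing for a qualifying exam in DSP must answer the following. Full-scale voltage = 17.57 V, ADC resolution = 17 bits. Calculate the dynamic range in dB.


Dynamic range from full-scale to LSB:
V_min = V_max / 2^bits = 17.57 / 2^17
DR = 20 * log10(V_max / V_min)
   = 20 * log10(2^17)
   = 20 * 17 * log10(2)
   = 102.35 dB

102.35 dB


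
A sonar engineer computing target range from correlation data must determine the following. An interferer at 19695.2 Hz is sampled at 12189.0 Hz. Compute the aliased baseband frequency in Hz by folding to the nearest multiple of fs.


Compute the nearest integer multiple of fs to the signal:
n = round(19695.2 / 12189.0) = 2
f_alias = |19695.2 - 2 * 12189.0|
        = |19695.2 - 24378.0|
        = 4682.8 Hz

4682.8


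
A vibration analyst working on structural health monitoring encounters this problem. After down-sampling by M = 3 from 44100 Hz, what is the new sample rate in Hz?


Decimation reduces the sample rate:
fs_out = fs_in / M
       = 44100 / 3
       = 14700.0 Hz

14700.0 Hz


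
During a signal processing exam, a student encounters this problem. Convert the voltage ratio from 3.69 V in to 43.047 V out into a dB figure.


Voltage gain in dB:
G = 20 * log10(Vout / Vin)
  = 20 * log10(43.047 / 3.69)
  = 20 * log10(11.665854)
  = 20 * 1.066917
  = 21.34 dB

21.34 dB


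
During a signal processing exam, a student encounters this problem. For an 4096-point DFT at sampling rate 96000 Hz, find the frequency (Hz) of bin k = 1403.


Frequency of DFT bin k:
f_k = k * fs / N
    = 1403 * 96000 / 4096
    = 134688000 / 4096
    = 32882.812 Hz

32882.812 Hz


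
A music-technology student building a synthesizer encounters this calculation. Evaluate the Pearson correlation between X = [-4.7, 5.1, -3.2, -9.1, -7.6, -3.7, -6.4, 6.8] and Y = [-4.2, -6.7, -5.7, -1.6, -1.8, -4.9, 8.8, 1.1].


Pearson correlation coefficient (population):
r = cov(X,Y) / (std(X) * std(Y))
Mean X = -2.85, Mean Y = -1.875
Cov(X,Y) = -5.17625
Std(X) = 5.417795, Std(Y) = 4.681813
r = -0.2041

-0.2041


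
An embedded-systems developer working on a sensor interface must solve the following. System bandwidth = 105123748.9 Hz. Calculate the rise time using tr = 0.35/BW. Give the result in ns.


Rise time from bandwidth relationship:
tr = 0.35 / BW
   = 0.35 / 105123748.9
   = 3.329409421e-09 s
   = 3.3294 ns

3.3294 ns


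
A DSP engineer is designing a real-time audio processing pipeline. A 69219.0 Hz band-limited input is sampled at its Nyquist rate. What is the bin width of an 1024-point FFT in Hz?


Step 1 — Nyquist sampling rate:
fs = 2 * fmax = 2 * 69219.0 = 138438.0 Hz

Step 2 — DFT bin spacing:
df = fs / N = 138438.0 / 1024 = 135.1934 Hz

135.1934 Hz


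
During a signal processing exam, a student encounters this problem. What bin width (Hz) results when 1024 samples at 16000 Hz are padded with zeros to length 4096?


Frequency resolution after zero-padding:
N_padded = 1024 * 4 = 4096
df = fs / N_padded
   = 16000 / 4096
   = 3.9062 Hz

3.9062 Hz


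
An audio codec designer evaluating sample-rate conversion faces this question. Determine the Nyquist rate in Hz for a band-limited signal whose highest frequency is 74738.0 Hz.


The Nyquist rate is twice the maximum frequency component.
fs_min = 2 * fmax
      = 2 * 74738.0
      = 149476.0 Hz

149476.0


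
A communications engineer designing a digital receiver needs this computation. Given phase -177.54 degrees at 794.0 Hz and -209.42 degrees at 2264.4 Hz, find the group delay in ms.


Group delay from phase difference:
tau = -d(phi)/d(omega)
d(phi) = -31.88 deg = -0.556411 rad
d(omega) = 2*pi*(2264.4 - 794.0) = 9238.7957 rad/s
tau = -(-0.556411) / 9238.7957
    = 0.0602 ms

0.0602 ms


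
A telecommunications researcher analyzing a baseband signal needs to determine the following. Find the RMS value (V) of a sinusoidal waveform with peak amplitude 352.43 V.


RMS voltage for a sinusoidal waveform:
V_rms = V_peak / sqrt(2)
      = 352.43 / 1.414214
      = 249.206 V

249.206 V


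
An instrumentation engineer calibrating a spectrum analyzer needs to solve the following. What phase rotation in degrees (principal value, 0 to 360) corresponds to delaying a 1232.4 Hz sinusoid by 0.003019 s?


Phase shift from frequency and time delay:
phi = 360 * f * t_delay
    = 360 * 1232.4 * 0.003019
    = 1339.42 degrees
    mod 360 = 259.42 degrees

259.42 degrees


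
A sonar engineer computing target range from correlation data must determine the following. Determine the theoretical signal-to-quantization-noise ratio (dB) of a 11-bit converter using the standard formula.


Theoretical SNR for a full-scale sinusoid:
SNR = 6.02 * N + 1.76
    = 6.02 * 11 + 1.76
    = 66.22 + 1.76
    = 67.98 dB

67.98 dB


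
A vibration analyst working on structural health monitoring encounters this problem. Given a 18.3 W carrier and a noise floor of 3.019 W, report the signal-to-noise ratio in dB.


SNR in decibels:
SNR = 10 * log10(Ps / Pn)
    = 10 * log10(18.3 / 3.019)
    = 10 * log10(6.0616)
    = 10 * 0.7826
    = 7.83 dB

7.83 dB


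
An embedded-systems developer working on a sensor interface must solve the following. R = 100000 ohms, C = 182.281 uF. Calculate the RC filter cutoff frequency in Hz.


Cutoff frequency of a first-order RC filter:
fc = 1 / (2 * pi * R * C)
C = 182.281 uF = 0.000182281 F
fc = 1 / (2 * pi * 100000 * 0.000182281)
   = 1 / 114.5305300978
   = 0.008731 Hz

0.008731 Hz


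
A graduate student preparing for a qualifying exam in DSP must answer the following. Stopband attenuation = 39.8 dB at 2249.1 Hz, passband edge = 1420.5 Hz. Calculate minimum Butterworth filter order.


Butterworth filter order formula:
n = log10(10^(A/10) - 1) / (2 * log10(f_stop/f_pass))
10^(39.8/10) - 1 = 9548.9259
f_stop/f_pass = 2249.1 / 1420.5 = 1.5833
n = 9.9714 -> ceil = 10

10


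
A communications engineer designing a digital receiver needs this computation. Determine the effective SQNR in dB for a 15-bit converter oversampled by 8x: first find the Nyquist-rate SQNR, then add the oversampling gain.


Step 1 — baseline SQNR at Nyquist:
SQNR_base = 6.02*N + 1.76
          = 6.02*15 + 1.76
          = 92.06 dB

Step 2 — oversampling processing gain:
G = 10*log10(OSR) = 10*log10(8) = 9.03 dB

Step 3 — total:
SQNR_total = 92.06 + 9.03 = 101.09 dB

Base SQNR = 92.06 dB; oversampled SQNR = 101.09 dB


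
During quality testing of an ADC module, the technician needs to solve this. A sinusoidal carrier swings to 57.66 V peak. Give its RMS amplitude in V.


RMS voltage for a sinusoidal waveform:
V_rms = V_peak / sqrt(2)
      = 57.66 / 1.414214
      = 40.772 V

40.772 V


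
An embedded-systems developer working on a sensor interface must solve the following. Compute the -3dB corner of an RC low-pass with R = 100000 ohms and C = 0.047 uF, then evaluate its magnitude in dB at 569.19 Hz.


Step 1 — cutoff frequency:
fc = 1 / (2*pi*R*C)
C = 0.047 uF = 4.7e-08 F
fc = 1 / (2*pi*100000*4.7e-08)
   = 33.8628 Hz

Step 2 — magnitude at f = 569.19 Hz:
|H(f)| = 1 / sqrt(1 + (f/fc)^2)
f/fc = 569.19 / 33.8628 = 16.80871
|H| = 1 / sqrt(1 + 282.532732) = 0.059388
|H|_dB = 20*log10(0.059388) = -24.53 dB

fc = 33.8628 Hz; |H(569.19 Hz)| = -24.53 dB


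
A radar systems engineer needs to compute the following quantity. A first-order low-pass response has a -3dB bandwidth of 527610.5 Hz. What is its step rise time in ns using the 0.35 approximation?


Rise time from bandwidth relationship:
tr = 0.35 / BW
   = 0.35 / 527610.5
   = 6.633681475e-07 s
   = 663.3681 ns

663.3681 ns


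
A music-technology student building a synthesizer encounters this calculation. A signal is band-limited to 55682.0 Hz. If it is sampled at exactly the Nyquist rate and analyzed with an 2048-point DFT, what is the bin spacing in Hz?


Step 1 — Nyquist sampling rate:
fs = 2 * fmax = 2 * 55682.0 = 111364.0 Hz

Step 2 — DFT bin spacing:
df = fs / N = 111364.0 / 2048 = 54.377 Hz

54.377 Hz


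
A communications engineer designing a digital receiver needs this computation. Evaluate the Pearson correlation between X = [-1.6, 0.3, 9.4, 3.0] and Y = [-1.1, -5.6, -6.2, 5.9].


Pearson correlation coefficient (population):
r = cov(X,Y) / (std(X) * std(Y))
Mean X = 2.775, Mean Y = -1.75
Cov(X,Y) = -5.26875
Std(X) = 4.159552, Std(Y) = 4.836579
r = -0.2619

-0.2619


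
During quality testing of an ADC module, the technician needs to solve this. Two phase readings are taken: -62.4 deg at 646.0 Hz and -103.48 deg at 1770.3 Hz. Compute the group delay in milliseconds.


Group delay from phase difference:
tau = -d(phi)/d(omega)
d(phi) = -41.08 deg = -0.716981 rad
d(omega) = 2*pi*(1770.3 - 646.0) = 7064.1852 rad/s
tau = -(-0.716981) / 7064.1852
    = 0.1015 ms

0.1015 ms


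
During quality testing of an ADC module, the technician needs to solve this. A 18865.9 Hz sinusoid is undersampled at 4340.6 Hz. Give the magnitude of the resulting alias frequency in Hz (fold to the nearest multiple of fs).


Compute the nearest integer multiple of fs to the signal:
n = round(18865.9 / 4340.6) = 4
f_alias = |18865.9 - 4 * 4340.6|
        = |18865.9 - 17362.4|
        = 1503.5 Hz

1503.5


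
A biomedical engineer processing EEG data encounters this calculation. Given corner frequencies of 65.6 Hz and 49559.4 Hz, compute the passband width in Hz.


Bandwidth is the difference of -3dB frequencies:
BW = f_high - f_low
   = 49559.4 - 65.6
   = 49493.8 Hz

49493.8 Hz


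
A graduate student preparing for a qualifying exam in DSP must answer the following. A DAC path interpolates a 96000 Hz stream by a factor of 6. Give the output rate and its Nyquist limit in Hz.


Step 1 — output sample rate after interpolation by L:
fs_out = L * fs_in = 6 * 96000 = 576000 Hz

Step 2 — Nyquist frequency of the output stream:
f_Nyq = fs_out / 2 = 576000 / 2 = 288000.0 Hz

fs_out = 576000 Hz; f_Nyquist = 288000.0 Hz


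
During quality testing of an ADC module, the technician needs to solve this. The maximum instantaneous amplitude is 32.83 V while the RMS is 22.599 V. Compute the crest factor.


Crest factor is the ratio of peak to RMS:
CF = V_peak / V_rms
   = 32.83 / 22.599
   = 1.4527

1.4527


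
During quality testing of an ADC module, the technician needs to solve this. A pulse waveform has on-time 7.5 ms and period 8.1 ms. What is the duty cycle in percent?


Duty cycle as a percentage:
DC = (t_on / T) * 100
   = (7.5 / 8.1) * 100
   = 0.925926 * 100
   = 92.59 %

92.59 %


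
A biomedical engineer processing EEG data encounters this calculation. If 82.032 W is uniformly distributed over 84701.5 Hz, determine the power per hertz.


Power spectral density:
PSD = P / BW
    = 82.032 / 84701.5
    = 0.00096848 W/Hz

0.00096848 W/Hz


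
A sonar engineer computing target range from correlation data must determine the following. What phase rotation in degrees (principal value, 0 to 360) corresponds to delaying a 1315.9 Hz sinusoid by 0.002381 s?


Phase shift from frequency and time delay:
phi = 360 * f * t_delay
    = 360 * 1315.9 * 0.002381
    = 1127.94 degrees
    mod 360 = 47.94 degrees

47.94 degrees


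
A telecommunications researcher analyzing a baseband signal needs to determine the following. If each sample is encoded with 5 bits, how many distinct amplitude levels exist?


Number of quantization levels = 2^N
= 2^5
= 32

32
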